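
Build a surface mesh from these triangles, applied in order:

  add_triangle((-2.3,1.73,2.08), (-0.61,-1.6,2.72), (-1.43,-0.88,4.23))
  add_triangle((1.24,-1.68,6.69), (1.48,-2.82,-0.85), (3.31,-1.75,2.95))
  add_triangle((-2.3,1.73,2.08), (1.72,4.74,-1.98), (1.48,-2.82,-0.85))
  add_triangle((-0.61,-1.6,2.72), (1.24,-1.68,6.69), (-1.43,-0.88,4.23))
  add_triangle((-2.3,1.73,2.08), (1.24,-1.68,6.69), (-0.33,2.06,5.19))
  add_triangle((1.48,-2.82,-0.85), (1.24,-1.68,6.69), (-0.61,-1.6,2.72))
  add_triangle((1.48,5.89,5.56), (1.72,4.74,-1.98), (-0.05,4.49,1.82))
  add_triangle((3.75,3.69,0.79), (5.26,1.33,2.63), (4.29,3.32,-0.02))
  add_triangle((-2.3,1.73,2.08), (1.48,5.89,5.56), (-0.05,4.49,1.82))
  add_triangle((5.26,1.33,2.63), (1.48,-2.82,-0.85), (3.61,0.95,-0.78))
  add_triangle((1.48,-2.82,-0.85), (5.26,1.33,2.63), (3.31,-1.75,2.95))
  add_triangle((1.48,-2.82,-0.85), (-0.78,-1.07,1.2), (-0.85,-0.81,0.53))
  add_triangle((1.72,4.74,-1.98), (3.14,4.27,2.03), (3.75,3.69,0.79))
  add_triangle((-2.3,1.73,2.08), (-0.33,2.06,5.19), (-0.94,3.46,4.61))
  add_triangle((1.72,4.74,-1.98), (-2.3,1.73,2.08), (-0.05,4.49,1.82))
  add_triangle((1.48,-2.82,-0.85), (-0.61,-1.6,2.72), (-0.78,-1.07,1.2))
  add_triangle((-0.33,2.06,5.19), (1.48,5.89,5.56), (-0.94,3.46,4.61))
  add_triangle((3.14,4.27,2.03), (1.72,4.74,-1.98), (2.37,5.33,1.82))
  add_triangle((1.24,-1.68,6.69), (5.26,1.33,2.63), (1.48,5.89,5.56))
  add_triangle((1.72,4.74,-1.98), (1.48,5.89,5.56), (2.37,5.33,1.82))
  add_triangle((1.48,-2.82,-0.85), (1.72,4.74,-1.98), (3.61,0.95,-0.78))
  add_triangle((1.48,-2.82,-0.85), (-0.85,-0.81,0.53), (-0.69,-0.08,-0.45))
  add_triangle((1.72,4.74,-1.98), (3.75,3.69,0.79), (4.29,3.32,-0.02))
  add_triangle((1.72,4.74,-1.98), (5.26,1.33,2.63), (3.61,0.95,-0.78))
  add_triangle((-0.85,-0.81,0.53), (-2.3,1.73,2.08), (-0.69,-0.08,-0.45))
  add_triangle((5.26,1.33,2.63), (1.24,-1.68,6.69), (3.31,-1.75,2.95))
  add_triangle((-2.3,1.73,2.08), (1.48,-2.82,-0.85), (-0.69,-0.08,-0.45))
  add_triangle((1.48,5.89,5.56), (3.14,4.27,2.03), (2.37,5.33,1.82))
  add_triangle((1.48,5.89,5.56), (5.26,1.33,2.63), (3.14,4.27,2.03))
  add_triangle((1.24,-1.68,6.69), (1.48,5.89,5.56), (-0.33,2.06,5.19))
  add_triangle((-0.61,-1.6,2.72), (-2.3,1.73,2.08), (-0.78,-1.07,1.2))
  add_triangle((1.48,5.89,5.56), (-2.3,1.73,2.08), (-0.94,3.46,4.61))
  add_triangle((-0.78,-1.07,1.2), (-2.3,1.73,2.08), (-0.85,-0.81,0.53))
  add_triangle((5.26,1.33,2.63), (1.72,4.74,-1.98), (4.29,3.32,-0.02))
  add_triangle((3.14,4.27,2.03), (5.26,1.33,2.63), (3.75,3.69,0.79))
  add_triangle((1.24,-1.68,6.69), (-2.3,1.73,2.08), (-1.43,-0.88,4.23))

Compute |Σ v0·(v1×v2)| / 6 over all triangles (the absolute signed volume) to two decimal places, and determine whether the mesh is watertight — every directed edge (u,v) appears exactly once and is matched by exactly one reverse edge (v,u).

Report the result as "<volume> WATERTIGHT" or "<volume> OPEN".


188.76 WATERTIGHT

Per-triangle v0·(v1×v2)/6:
  t1: +0.6923
  t2: +7.5034
  t3: -0.8520
  t4: +2.4900
  t5: +6.8264
  t6: +5.4426
  t7: +8.7211
  t8: +3.0778
  t9: +7.0094
  t10: +7.2905
  t11: +7.2323
  t12: +0.4243
  t13: +4.3344
  t14: +2.5507
  t15: +4.8295
  t16: +0.9817
  t17: +4.6464
  t18: +3.7712
  t19: +37.7752
  t20: +4.8631
  t21: +4.4735
  t22: +0.5216
  t23: +3.0790
  t24: +9.6635
  t25: +0.5419
  t26: +11.5028
  t27: -0.8148
  t28: +4.4920
  t29: +12.4638
  t30: +12.1817
  t31: +0.9867
  t32: +2.8138
  t33: +0.4264
  t34: -2.6058
  t35: +4.4120
  t36: +5.0145
Σ = +188.7632 → |volume| = 188.76

Directed edges: 108 total, each appears once with its reverse present → watertight.


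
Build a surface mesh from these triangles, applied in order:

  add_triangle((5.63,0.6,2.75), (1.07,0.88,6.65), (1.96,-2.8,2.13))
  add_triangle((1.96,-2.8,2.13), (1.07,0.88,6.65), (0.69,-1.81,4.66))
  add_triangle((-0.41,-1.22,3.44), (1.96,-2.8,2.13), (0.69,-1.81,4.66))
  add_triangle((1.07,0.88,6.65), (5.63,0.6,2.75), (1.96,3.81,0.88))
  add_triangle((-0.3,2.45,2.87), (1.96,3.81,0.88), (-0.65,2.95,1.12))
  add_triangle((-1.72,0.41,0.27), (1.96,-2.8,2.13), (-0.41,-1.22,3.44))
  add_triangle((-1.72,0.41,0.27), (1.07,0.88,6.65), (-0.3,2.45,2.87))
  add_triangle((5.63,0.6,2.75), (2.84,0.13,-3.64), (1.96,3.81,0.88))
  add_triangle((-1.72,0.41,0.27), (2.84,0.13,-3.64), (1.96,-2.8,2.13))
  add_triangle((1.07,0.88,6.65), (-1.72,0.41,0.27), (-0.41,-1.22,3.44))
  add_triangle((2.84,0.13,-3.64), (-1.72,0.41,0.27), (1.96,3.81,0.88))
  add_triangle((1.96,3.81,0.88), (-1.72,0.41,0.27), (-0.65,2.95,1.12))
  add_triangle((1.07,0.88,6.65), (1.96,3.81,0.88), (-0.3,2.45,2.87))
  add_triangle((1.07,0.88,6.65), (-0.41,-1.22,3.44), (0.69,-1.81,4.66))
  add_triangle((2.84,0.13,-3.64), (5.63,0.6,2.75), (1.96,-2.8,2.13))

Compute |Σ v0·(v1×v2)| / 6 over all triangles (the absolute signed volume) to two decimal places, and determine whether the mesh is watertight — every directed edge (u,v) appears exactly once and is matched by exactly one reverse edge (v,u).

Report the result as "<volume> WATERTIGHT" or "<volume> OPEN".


103.41 OPEN

Per-triangle v0·(v1×v2)/6:
  t1: +18.1424
  t2: +4.5540
  t3: +1.2602
  t4: +20.7602
  t5: +2.7368
  t6: +1.3366
  t7: +3.7302
  t8: +16.9997
  t9: +1.5721
  t10: +3.6739
  t11: +4.1912
  t12: +0.2965
  t13: +7.2908
  t14: +2.4804
  t15: +14.3835
Σ = +103.4086 → |volume| = 103.41

Directed edges: 45 total; 3 unmatched, e.g. (-0.65,2.95,1.12)→(-0.3,2.45,2.87) → open.


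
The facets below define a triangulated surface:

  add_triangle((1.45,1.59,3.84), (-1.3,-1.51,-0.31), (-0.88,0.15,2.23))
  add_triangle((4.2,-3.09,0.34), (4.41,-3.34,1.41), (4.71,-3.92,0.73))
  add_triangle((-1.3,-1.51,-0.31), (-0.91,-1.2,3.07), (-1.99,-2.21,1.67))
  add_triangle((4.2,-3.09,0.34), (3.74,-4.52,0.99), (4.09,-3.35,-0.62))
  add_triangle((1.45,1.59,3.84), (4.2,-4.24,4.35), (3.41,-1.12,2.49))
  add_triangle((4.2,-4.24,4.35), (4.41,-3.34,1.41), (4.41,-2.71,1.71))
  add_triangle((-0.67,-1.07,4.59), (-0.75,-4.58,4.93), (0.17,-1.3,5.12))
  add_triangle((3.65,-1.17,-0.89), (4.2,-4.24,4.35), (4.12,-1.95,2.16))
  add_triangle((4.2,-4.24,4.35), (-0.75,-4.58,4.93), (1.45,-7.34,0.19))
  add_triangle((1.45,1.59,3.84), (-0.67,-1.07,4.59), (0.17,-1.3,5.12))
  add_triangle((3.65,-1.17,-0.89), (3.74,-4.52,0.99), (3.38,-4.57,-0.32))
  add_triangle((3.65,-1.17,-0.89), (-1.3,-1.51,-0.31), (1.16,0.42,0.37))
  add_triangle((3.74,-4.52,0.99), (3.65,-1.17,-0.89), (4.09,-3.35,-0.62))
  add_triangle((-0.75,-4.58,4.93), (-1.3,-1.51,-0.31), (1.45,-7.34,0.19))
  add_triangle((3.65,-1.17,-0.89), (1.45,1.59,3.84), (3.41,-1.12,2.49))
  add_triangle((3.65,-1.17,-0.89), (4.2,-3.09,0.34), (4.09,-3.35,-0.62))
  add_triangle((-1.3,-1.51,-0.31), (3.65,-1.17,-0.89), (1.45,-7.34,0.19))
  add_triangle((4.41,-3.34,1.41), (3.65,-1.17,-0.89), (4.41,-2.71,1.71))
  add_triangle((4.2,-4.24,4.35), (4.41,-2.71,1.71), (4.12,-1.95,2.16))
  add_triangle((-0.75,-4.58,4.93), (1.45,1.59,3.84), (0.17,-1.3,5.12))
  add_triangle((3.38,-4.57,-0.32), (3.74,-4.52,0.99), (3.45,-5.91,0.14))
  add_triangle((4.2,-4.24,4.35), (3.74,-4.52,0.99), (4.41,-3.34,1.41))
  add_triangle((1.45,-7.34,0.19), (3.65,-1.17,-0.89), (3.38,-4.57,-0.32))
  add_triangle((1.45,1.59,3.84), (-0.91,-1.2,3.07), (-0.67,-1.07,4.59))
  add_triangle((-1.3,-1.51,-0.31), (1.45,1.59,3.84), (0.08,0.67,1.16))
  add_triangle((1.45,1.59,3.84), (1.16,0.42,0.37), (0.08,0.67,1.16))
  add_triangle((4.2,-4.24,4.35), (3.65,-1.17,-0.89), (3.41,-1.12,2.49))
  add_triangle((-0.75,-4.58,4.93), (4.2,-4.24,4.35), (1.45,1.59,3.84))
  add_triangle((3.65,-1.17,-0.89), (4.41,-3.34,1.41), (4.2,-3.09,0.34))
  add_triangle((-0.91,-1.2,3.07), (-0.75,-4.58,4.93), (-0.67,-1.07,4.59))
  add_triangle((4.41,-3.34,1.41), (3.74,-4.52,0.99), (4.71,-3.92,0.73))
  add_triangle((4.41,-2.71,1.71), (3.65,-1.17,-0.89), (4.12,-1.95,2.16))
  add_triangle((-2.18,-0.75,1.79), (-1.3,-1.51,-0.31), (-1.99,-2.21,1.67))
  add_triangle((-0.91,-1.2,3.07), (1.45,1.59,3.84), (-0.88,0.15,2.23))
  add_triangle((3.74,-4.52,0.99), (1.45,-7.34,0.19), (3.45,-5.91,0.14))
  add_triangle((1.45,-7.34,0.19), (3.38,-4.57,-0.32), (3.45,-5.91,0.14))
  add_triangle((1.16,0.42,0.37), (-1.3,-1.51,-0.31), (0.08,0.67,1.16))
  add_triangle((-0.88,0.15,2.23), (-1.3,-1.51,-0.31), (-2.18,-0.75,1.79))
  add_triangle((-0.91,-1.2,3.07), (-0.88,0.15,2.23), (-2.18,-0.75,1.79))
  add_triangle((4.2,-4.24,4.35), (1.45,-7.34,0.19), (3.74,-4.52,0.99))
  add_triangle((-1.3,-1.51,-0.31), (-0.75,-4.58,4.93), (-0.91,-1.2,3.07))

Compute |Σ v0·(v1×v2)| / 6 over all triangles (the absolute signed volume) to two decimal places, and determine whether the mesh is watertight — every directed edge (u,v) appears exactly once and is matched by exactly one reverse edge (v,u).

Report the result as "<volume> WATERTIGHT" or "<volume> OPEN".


Per-triangle v0·(v1×v2)/6:
  t1: -0.9372
  t2: +0.3119
  t3: +0.1387
  t4: +1.3414
  t5: +6.0283
  t6: +1.6260
  t7: +2.4101
  t8: -3.5133
  t9: +28.3747
  t10: +1.9078
  t11: +3.0154
  t12: -0.4632
  t13: -1.5969
  t14: +10.1142
  t15: +4.2206
  t16: +1.2918
  t17: +3.2594
  t18: +1.3041
  t19: +1.8496
  t20: +1.7561
  t21: +1.0840
  t22: +3.8898
  t23: +0.9557
  t24: +0.1332
  t25: +0.4602
  t26: +0.1850
  t27: +5.7589
  t28: +20.9348
  t29: +1.0377
  t30: +1.2009
  t31: +0.9090
  t32: +1.4294
  t33: +0.7773
  t34: +1.6993
  t35: +2.4828
  t36: +1.1845
  t37: -0.2409
  t38: -0.3555
  t39: +0.8679
  t40: +11.1776
  t41: +2.4831
Σ = +120.4942 → |volume| = 120.49

Directed edges: 123 total; 9 unmatched, e.g. (4.71,-3.92,0.73)→(4.2,-3.09,0.34) → open.

120.49 OPEN


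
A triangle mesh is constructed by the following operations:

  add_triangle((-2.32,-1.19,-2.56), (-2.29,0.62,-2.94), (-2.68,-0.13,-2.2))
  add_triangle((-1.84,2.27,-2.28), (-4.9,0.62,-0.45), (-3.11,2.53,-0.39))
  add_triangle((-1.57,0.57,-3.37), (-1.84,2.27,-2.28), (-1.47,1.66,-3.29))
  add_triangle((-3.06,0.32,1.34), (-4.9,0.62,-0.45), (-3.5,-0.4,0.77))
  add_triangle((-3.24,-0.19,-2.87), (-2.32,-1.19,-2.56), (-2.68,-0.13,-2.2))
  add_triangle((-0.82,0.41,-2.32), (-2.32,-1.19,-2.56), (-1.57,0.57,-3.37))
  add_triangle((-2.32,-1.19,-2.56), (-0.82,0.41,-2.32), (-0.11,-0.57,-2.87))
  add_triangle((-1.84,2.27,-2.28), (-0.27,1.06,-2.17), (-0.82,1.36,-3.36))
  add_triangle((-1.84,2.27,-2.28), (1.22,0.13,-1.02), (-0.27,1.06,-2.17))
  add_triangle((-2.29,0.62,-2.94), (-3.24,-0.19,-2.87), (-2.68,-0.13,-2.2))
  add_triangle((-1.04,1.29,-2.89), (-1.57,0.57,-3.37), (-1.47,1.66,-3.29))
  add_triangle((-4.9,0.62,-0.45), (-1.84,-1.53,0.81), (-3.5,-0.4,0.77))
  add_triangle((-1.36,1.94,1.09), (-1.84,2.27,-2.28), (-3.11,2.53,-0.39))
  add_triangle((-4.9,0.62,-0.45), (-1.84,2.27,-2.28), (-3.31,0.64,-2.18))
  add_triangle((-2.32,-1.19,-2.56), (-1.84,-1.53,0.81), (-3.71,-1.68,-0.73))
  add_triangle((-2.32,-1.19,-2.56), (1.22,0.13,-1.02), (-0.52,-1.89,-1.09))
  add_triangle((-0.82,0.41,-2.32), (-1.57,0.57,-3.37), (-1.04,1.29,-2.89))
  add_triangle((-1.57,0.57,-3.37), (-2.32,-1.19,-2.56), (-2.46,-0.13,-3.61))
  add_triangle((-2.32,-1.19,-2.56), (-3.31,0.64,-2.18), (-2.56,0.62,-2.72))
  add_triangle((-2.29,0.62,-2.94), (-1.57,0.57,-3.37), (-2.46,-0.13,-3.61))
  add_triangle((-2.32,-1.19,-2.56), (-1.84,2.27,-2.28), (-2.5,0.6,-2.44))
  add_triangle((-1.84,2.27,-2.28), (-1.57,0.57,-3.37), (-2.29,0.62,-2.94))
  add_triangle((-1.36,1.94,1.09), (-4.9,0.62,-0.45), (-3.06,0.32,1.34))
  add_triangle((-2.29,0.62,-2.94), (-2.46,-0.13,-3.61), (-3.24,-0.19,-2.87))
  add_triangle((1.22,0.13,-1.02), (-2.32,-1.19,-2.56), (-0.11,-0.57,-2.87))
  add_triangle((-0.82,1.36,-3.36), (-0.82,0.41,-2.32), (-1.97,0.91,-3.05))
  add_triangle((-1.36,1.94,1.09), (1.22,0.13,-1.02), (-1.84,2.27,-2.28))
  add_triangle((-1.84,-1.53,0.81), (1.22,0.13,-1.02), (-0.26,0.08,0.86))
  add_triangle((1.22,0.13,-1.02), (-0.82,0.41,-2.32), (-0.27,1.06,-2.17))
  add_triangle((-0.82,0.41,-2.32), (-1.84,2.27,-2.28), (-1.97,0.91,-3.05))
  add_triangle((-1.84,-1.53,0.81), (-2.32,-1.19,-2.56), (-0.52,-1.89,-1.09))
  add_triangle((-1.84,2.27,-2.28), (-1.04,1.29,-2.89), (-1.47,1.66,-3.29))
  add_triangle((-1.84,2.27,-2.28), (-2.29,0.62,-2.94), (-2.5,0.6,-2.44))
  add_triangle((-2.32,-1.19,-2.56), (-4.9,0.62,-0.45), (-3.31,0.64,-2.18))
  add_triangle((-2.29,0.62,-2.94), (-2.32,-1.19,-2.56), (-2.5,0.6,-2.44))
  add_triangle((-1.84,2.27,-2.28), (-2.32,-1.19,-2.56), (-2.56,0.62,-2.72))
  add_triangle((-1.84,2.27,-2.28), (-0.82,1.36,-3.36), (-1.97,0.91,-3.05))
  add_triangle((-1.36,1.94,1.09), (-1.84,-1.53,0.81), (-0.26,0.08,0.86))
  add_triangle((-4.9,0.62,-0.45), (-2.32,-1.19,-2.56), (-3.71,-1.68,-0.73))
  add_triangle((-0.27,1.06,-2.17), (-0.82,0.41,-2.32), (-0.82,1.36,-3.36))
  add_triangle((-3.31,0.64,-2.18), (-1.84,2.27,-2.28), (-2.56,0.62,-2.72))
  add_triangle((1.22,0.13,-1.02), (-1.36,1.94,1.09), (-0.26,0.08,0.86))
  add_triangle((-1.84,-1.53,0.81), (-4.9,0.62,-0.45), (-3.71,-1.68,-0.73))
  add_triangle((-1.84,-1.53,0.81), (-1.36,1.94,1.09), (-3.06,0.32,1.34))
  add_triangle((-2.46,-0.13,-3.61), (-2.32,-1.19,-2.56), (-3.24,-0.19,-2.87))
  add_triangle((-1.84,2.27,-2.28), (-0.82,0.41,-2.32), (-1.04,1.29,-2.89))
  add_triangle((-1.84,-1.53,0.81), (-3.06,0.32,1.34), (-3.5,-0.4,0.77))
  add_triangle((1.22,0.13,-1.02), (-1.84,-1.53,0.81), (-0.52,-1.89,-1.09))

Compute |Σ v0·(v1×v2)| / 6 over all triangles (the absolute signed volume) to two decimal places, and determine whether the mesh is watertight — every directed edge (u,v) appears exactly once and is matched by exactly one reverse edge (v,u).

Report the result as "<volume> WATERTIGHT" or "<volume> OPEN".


38.29 OPEN

Per-triangle v0·(v1×v2)/6:
  t1: -0.7243
  t2: +3.5096
  t3: +0.5485
  t4: +1.0559
  t5: +0.0916
  t6: +0.2266
  t7: +1.1638
  t8: +0.3264
  t9: +0.3560
  t10: +0.0842
  t11: +0.1617
  t12: +0.8974
  t13: +1.3906
  t14: +2.7398
  t15: +1.0073
  t16: +1.3862
  t17: +0.1143
  t18: +0.2404
  t19: +1.0058
  t20: +0.4365
  t21: -0.5776
  t22: +0.9204
  t23: +2.4071
  t24: +0.5758
  t25: +0.0570
  t26: +0.3170
  t27: +1.5951
  t28: +0.1583
  t29: +0.4231
  t30: -0.4956
  t31: +1.8998
  t32: +0.0785
  t33: +0.5229
  t34: +2.6969
  t35: +0.5218
  t36: +0.3169
  t37: +1.1579
  t38: +0.6575
  t39: +3.6481
  t40: +0.0511
  t41: +1.0182
  t42: +0.2735
  t43: +2.2789
  t44: +0.4382
  t45: +0.8183
  t46: -0.2982
  t47: +0.6716
  t48: +0.1419
Σ = +38.2929 → |volume| = 38.29

Directed edges: 144 total; 6 unmatched, e.g. (-4.9,0.62,-0.45)→(-3.11,2.53,-0.39) → open.


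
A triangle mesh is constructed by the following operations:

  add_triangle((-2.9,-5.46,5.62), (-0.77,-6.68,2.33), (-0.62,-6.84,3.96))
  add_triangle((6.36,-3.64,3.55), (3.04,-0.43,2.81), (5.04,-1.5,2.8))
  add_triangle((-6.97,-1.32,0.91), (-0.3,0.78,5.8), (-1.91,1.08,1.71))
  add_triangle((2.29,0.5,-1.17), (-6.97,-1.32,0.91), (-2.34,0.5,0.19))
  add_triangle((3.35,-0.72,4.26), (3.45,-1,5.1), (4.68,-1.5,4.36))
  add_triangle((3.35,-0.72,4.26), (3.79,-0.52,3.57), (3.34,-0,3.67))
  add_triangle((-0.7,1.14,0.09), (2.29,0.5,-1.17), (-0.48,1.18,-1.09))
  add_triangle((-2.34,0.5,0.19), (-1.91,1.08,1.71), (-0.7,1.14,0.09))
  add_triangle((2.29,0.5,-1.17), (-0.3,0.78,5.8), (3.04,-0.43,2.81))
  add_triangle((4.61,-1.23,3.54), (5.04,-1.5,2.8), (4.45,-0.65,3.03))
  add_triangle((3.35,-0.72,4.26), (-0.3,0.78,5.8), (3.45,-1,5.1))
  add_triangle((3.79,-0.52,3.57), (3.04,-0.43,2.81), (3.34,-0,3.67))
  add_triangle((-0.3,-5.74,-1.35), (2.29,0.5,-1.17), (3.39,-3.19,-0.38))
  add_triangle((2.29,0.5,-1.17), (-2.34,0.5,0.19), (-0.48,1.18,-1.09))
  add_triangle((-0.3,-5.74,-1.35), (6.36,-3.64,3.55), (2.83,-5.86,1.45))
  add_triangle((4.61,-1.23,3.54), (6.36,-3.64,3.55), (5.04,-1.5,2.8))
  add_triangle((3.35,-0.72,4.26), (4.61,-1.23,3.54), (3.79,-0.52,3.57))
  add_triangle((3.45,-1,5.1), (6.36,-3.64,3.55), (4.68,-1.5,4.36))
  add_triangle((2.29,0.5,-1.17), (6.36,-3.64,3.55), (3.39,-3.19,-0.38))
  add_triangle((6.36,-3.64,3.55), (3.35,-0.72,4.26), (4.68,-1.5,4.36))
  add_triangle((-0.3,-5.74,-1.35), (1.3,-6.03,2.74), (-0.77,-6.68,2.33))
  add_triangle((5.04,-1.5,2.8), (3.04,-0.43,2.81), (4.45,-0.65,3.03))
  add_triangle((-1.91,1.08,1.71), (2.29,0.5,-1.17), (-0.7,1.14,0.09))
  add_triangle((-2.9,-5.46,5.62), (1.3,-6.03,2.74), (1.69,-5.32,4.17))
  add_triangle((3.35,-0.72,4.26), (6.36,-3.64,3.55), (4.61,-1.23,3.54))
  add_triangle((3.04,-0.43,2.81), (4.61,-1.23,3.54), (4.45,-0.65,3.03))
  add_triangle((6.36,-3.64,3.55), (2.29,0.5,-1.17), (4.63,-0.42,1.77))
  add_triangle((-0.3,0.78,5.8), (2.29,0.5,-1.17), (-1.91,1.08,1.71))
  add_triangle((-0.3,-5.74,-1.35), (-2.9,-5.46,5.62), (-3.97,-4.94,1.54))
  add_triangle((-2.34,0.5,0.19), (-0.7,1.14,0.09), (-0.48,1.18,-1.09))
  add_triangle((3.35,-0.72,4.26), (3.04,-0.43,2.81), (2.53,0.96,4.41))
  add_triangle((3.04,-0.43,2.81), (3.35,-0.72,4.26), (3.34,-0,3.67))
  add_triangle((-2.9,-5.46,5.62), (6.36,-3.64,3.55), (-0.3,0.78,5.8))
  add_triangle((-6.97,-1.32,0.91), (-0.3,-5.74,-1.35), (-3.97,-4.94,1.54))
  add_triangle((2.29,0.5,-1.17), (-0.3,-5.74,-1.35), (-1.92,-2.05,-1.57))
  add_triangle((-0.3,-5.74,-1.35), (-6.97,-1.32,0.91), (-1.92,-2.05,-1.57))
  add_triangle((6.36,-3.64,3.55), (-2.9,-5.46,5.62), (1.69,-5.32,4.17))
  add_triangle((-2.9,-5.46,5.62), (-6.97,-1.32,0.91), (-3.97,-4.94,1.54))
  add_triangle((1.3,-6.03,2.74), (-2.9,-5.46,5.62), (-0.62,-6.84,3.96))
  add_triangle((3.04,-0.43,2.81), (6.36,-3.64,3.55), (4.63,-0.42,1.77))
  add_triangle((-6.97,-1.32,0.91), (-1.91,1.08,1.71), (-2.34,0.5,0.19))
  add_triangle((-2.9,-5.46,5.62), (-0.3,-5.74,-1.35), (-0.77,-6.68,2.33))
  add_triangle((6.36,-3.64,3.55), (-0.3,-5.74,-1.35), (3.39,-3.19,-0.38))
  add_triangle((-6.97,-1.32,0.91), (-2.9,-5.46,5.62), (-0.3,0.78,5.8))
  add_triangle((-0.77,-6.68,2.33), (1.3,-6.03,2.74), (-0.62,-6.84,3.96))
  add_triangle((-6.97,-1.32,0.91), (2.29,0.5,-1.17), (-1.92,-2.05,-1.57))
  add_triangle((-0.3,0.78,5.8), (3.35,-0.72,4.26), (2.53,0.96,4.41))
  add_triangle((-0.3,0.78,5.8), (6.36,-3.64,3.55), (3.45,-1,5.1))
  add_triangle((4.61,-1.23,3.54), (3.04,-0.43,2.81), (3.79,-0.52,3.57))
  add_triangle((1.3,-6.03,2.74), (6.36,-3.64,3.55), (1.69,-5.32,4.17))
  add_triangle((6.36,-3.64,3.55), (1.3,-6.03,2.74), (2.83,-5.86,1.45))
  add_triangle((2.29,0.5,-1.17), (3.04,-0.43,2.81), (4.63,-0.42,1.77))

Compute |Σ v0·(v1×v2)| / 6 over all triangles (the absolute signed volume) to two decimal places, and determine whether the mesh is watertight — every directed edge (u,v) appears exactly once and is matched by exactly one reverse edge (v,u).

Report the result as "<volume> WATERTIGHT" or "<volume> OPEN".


Per-triangle v0·(v1×v2)/6:
  t1: +4.6763
  t2: -1.6520
  t3: +8.2284
  t4: +0.9454
  t5: +0.4263
  t6: +0.4059
  t7: +0.5276
  t8: +0.5919
  t9: +3.7652
  t10: +0.4880
  t11: +1.1770
  t12: +0.0112
  t13: +5.1831
  t14: -0.0221
  t15: +4.5029
  t16: +1.4386
  t17: +0.5488
  t18: +2.1599
  t19: +7.6044
  t20: -0.7676
  t21: +7.7021
  t22: -0.4127
  t23: +0.5152
  t24: +8.8946
  t25: +2.3413
  t26: +0.3097
  t27: +4.2238
  t28: +2.9894
  t29: +17.7582
  t30: +0.4500
  t31: +1.0352
  t32: -0.3512
  t33: +49.7035
  t34: +13.5037
  t35: +4.5891
  t36: +9.2986
  t37: +9.0474
  t38: +19.6722
  t39: +3.1171
  t40: +3.7618
  t41: +1.7938
  t42: +6.9781
  t43: +12.6720
  t44: +37.9590
  t45: +3.3772
  t46: +1.8466
  t47: +4.7135
  t48: +4.1176
  t49: +0.0137
  t50: +8.7854
  t51: +9.7804
  t52: +0.6565
Σ = +291.0818 → |volume| = 291.08

Directed edges: 156 total; 6 unmatched, e.g. (-0.3,0.78,5.8)→(3.04,-0.43,2.81) → open.

291.08 OPEN


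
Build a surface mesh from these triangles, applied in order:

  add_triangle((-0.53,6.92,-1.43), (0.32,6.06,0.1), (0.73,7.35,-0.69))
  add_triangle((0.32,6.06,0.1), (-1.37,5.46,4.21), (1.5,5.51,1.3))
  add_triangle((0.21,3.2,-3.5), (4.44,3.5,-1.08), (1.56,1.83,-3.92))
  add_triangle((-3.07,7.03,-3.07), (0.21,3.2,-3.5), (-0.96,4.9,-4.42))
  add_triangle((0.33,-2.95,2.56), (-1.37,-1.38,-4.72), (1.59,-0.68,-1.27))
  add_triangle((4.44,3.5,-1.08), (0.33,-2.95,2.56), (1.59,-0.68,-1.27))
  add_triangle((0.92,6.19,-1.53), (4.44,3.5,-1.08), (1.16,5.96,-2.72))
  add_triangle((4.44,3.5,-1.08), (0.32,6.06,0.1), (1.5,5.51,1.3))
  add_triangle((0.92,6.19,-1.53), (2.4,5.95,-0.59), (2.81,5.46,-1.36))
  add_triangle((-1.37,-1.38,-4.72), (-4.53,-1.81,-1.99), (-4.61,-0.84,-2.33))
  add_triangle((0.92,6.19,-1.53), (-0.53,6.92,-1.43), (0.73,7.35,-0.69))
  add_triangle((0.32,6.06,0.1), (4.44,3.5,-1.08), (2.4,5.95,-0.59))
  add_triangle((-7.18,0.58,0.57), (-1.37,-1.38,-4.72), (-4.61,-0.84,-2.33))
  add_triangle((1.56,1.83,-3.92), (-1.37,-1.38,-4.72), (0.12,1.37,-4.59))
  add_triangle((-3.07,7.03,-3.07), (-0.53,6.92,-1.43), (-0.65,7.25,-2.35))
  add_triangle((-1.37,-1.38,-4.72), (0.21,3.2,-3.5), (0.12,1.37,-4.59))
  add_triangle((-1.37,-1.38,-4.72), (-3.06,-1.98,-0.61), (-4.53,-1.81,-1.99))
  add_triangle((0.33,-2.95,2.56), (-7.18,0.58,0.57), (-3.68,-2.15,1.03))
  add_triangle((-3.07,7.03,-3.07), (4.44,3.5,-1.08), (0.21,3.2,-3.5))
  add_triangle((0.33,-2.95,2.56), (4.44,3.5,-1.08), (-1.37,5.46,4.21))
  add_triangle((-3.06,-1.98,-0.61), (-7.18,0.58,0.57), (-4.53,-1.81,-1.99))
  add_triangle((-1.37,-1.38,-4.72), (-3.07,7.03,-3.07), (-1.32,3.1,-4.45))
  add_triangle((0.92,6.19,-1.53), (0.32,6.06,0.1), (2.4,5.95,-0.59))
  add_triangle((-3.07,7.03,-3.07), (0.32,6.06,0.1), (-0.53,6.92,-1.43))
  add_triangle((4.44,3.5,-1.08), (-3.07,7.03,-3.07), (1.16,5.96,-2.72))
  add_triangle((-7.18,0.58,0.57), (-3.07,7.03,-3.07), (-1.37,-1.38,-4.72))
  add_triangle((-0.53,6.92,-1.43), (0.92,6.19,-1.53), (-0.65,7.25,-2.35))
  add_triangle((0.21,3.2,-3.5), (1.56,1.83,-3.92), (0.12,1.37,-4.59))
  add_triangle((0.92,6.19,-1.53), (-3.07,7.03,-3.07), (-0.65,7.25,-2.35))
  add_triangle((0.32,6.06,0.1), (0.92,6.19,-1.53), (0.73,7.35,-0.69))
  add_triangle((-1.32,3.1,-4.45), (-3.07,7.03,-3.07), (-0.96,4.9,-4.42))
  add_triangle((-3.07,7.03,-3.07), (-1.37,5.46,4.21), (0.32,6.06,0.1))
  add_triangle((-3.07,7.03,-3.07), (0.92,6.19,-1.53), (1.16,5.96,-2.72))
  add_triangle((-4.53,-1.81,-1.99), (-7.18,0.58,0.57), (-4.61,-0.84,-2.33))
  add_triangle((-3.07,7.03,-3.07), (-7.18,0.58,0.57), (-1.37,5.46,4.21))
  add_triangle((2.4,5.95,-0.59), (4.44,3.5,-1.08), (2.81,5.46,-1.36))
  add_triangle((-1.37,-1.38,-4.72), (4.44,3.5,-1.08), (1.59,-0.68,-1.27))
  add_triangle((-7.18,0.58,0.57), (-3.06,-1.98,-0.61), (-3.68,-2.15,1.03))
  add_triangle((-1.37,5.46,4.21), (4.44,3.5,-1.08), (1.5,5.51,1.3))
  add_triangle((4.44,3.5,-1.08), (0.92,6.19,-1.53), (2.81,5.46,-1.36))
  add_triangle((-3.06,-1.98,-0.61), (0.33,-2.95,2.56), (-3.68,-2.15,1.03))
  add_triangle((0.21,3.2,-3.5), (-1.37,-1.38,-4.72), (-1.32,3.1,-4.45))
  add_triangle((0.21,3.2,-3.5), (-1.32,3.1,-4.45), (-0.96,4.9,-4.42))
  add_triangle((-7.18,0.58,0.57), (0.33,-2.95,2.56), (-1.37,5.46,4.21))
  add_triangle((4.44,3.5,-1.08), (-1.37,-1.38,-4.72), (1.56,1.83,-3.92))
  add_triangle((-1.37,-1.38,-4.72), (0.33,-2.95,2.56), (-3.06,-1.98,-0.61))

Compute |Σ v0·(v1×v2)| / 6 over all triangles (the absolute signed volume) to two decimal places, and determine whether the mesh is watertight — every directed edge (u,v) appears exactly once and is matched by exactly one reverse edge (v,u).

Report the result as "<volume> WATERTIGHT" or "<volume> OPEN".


Per-triangle v0·(v1×v2)/6:
  t1: +1.2669
  t2: +7.0560
  t3: +6.4183
  t4: +1.3879
  t5: +5.7989
  t6: +5.8756
  t7: +4.9814
  t8: +6.5856
  t9: +1.8321
  t10: +3.3070
  t11: +1.7067
  t12: +0.5608
  t13: +2.1966
  t14: +2.3555
  t15: +2.3104
  t16: +2.2096
  t17: +2.8163
  t18: +4.9926
  t19: +15.5479
  t20: +21.9870
  t21: +4.0413
  t22: +7.3669
  t23: +3.0261
  t24: +2.4857
  t25: -2.7971
  t26: +45.1004
  t27: +1.3970
  t28: +2.3434
  t29: +0.0058
  t30: -0.0776
  t31: +4.1899
  t32: +19.6555
  t33: +5.6699
  t34: +3.6110
  t35: +54.4972
  t36: +2.0166
  t37: +7.0336
  t38: +4.4644
  t39: +4.3577
  t40: +0.4009
  t41: +3.1395
  t42: +4.3385
  t43: +1.4873
  t44: +30.9024
  t45: +3.0308
  t46: +7.8024
Σ = +320.6824 → |volume| = 320.68

Directed edges: 138 total, each appears once with its reverse present → watertight.

320.68 WATERTIGHT


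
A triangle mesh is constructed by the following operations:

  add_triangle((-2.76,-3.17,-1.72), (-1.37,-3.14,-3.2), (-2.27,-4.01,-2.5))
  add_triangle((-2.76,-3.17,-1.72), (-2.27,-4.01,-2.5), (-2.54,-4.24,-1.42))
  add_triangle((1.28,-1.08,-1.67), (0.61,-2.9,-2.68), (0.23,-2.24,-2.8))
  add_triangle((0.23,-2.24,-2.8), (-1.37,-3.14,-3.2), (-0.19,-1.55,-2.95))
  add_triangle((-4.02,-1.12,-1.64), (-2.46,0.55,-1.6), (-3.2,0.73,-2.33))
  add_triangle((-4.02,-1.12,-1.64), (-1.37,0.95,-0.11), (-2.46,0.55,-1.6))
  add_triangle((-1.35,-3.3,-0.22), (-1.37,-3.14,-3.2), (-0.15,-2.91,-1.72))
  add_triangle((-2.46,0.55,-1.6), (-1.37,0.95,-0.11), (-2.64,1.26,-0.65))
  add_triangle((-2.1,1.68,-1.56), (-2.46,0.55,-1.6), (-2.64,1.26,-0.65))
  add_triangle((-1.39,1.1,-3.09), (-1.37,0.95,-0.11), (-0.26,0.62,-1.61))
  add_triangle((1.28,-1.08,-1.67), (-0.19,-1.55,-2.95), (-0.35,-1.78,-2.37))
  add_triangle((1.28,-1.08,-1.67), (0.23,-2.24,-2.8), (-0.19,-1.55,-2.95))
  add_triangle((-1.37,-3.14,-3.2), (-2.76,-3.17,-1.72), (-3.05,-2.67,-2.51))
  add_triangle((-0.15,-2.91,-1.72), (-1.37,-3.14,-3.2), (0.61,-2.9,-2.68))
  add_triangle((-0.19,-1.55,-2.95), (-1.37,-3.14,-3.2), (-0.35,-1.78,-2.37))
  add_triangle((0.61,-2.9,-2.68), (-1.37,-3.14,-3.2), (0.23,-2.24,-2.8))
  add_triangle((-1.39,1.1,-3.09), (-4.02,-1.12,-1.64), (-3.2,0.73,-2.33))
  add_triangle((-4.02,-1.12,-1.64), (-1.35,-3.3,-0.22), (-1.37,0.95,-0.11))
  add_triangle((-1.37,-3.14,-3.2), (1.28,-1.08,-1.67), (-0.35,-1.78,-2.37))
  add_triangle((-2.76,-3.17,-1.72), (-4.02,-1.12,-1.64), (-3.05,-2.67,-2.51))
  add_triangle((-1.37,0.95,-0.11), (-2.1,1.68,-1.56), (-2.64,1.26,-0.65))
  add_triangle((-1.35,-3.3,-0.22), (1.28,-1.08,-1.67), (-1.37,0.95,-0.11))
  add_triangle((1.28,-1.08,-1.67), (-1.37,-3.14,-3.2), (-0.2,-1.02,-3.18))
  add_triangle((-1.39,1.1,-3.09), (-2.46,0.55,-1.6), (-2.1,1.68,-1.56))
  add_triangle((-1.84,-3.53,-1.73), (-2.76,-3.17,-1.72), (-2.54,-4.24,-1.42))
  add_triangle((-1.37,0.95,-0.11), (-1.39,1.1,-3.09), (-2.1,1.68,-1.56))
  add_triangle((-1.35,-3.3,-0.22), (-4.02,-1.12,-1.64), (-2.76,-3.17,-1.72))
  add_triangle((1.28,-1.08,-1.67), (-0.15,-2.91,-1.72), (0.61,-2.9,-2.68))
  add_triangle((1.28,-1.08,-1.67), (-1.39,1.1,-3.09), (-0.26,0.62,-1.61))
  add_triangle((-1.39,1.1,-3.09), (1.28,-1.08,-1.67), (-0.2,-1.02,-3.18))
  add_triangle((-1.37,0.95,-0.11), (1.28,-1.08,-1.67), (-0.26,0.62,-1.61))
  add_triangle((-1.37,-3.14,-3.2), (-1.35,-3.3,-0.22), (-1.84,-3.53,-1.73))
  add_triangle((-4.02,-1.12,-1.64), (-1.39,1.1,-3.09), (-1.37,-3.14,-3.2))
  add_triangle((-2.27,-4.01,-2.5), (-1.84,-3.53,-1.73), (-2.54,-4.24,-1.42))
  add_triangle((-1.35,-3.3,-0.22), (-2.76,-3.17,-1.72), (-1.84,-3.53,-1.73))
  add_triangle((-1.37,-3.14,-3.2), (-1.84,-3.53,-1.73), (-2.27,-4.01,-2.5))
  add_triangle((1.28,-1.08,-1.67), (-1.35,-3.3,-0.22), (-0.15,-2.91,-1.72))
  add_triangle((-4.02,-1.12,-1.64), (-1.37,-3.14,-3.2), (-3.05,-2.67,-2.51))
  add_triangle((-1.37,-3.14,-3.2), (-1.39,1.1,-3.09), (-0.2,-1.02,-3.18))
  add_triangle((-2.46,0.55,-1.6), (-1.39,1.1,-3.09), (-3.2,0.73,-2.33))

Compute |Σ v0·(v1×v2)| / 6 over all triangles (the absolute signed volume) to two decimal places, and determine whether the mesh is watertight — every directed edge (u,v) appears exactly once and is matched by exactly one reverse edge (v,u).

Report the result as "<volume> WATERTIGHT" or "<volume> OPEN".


Per-triangle v0·(v1×v2)/6:
  t1: +0.7319
  t2: +0.7655
  t3: +0.4498
  t4: +0.7342
  t5: +0.2000
  t6: +0.9037
  t7: +1.7831
  t8: -0.0671
  t9: +0.5829
  t10: +0.2496
  t11: -0.3845
  t12: +0.4836
  t13: +1.3381
  t14: +1.0611
  t15: -0.1645
  t16: +0.6816
  t17: +1.7201
  t18: +1.1745
  t19: -0.3824
  t20: +1.3117
  t21: +0.2037
  t22: -1.7098
  t23: +1.8887
  t24: +1.0221
  t25: -0.4611
  t26: -0.1089
  t27: +1.6958
  t28: +0.2457
  t29: +0.4494
  t30: +1.1901
  t31: -0.2478
  t32: +0.5810
  t33: +7.2943
  t34: +0.1734
  t35: +0.8743
  t36: +0.2596
  t37: +0.5307
  t38: +0.8819
  t39: +2.6347
  t40: +0.0674
Σ = +30.6380 → |volume| = 30.64

Directed edges: 120 total, each appears once with its reverse present → watertight.

30.64 WATERTIGHT


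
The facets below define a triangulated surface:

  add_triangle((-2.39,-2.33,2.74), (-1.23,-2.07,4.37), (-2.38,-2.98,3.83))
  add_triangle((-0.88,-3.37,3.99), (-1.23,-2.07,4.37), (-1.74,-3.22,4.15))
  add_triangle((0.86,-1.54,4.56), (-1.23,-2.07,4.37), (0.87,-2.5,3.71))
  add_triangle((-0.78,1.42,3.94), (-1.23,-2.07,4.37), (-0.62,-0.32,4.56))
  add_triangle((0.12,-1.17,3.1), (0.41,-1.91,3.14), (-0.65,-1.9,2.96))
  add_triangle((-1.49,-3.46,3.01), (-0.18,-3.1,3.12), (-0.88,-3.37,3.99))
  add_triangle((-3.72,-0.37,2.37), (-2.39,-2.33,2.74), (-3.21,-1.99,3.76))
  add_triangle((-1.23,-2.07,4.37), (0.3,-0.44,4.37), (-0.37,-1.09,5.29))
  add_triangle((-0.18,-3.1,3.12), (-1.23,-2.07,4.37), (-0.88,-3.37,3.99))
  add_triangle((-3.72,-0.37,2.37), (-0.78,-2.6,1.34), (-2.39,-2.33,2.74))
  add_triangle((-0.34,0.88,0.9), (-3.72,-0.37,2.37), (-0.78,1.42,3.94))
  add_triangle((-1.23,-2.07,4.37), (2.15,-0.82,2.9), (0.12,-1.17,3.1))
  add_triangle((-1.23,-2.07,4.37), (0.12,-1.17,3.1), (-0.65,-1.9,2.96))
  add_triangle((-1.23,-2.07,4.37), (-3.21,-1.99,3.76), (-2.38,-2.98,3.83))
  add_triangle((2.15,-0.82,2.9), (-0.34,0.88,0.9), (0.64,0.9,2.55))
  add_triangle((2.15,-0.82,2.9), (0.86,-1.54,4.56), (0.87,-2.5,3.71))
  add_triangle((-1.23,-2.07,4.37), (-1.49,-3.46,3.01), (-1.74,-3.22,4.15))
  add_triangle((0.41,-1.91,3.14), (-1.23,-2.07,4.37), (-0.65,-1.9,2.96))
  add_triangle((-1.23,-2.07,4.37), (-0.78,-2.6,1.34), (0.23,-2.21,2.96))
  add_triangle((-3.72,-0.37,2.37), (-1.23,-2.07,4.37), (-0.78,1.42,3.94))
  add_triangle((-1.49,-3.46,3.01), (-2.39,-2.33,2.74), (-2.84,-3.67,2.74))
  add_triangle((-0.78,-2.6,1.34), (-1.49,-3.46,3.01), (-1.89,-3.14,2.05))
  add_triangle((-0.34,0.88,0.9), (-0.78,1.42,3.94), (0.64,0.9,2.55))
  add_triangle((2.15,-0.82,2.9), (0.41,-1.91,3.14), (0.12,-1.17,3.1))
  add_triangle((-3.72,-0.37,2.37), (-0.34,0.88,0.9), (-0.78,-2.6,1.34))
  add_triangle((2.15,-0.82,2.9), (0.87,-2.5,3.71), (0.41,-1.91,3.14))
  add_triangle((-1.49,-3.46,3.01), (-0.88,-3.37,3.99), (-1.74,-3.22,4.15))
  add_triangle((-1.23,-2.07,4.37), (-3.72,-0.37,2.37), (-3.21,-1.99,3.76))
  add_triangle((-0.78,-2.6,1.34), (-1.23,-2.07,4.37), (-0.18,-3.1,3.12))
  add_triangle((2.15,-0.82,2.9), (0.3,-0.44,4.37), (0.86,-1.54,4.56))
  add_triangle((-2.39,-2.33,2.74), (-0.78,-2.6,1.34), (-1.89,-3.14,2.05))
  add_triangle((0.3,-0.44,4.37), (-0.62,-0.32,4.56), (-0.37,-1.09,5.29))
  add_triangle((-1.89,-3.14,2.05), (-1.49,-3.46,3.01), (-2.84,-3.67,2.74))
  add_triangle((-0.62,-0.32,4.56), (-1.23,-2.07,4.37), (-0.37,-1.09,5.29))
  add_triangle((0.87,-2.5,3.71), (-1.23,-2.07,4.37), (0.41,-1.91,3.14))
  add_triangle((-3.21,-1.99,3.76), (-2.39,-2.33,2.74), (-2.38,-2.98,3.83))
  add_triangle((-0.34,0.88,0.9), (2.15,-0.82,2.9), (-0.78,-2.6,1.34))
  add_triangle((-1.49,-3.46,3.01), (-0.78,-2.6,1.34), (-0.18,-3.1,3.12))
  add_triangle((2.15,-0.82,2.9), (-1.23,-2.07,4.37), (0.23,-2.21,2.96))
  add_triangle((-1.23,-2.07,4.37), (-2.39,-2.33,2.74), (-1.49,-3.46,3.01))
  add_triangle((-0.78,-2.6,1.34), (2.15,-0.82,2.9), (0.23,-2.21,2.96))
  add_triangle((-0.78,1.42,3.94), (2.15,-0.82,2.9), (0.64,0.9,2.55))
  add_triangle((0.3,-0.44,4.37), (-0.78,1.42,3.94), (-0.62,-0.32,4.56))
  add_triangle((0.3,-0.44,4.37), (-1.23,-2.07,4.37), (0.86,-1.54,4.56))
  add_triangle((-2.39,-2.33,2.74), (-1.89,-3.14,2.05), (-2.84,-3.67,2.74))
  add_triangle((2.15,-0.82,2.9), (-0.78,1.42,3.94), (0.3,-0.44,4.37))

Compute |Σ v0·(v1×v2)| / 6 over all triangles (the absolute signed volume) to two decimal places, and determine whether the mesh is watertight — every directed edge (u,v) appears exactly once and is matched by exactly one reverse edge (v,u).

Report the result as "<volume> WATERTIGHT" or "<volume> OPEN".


32.68 WATERTIGHT

Per-triangle v0·(v1×v2)/6:
  t1: -0.3958
  t2: +0.8385
  t3: +2.0238
  t4: +1.1472
  t5: -0.4030
  t6: +0.5655
  t7: +0.9636
  t8: +0.2493
  t9: +0.4654
  t10: +0.8102
  t11: +1.3162
  t12: +0.2445
  t13: -0.3997
  t14: +1.6288
  t15: -0.1035
  t16: +1.5400
  t17: -0.2602
  t18: +0.4128
  t19: +1.7588
  t20: +7.4876
  t21: +0.8799
  t22: +0.4194
  t23: +0.4157
  t24: -0.8041
  t25: -1.5464
  t26: -0.4160
  t27: +0.6600
  t28: +1.6441
  t29: -1.4753
  t30: +1.3255
  t31: -0.3160
  t32: +0.4531
  t33: +0.3547
  t34: +0.8154
  t35: -0.1106
  t36: +0.5209
  t37: -2.0537
  t38: +0.6969
  t39: +2.1741
  t40: +1.9152
  t41: +0.9320
  t42: +1.3681
  t43: +1.1281
  t44: +1.8538
  t45: -0.2247
  t46: +2.1774
Σ = +32.6774 → |volume| = 32.68

Directed edges: 138 total, each appears once with its reverse present → watertight.


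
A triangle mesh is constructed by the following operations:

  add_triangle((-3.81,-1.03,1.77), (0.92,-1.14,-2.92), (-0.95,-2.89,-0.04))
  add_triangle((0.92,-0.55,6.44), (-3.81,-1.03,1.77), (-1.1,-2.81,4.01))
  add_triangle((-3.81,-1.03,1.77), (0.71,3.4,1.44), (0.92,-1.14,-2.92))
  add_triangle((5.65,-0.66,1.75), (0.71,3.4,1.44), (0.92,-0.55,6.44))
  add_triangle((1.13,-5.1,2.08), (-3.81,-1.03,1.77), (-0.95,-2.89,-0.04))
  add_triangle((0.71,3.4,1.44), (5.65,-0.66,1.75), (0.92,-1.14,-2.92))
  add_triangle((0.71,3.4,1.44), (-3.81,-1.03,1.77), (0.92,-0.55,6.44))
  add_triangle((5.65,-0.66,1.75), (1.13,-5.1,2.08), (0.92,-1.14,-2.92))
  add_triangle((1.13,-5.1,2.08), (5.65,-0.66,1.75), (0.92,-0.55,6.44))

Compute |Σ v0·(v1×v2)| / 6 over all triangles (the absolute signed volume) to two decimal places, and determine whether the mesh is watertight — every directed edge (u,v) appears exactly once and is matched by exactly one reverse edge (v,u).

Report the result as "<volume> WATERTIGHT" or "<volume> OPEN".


Per-triangle v0·(v1×v2)/6:
  t1: +3.7433
  t2: +9.1824
  t3: +3.5170
  t4: +20.6955
  t5: +6.0079
  t6: +9.3252
  t7: +14.8873
  t8: +16.6755
  t9: +28.0736
Σ = +112.1078 → |volume| = 112.11

Directed edges: 27 total; 7 unmatched, e.g. (0.92,-1.14,-2.92)→(-0.95,-2.89,-0.04) → open.

112.11 OPEN


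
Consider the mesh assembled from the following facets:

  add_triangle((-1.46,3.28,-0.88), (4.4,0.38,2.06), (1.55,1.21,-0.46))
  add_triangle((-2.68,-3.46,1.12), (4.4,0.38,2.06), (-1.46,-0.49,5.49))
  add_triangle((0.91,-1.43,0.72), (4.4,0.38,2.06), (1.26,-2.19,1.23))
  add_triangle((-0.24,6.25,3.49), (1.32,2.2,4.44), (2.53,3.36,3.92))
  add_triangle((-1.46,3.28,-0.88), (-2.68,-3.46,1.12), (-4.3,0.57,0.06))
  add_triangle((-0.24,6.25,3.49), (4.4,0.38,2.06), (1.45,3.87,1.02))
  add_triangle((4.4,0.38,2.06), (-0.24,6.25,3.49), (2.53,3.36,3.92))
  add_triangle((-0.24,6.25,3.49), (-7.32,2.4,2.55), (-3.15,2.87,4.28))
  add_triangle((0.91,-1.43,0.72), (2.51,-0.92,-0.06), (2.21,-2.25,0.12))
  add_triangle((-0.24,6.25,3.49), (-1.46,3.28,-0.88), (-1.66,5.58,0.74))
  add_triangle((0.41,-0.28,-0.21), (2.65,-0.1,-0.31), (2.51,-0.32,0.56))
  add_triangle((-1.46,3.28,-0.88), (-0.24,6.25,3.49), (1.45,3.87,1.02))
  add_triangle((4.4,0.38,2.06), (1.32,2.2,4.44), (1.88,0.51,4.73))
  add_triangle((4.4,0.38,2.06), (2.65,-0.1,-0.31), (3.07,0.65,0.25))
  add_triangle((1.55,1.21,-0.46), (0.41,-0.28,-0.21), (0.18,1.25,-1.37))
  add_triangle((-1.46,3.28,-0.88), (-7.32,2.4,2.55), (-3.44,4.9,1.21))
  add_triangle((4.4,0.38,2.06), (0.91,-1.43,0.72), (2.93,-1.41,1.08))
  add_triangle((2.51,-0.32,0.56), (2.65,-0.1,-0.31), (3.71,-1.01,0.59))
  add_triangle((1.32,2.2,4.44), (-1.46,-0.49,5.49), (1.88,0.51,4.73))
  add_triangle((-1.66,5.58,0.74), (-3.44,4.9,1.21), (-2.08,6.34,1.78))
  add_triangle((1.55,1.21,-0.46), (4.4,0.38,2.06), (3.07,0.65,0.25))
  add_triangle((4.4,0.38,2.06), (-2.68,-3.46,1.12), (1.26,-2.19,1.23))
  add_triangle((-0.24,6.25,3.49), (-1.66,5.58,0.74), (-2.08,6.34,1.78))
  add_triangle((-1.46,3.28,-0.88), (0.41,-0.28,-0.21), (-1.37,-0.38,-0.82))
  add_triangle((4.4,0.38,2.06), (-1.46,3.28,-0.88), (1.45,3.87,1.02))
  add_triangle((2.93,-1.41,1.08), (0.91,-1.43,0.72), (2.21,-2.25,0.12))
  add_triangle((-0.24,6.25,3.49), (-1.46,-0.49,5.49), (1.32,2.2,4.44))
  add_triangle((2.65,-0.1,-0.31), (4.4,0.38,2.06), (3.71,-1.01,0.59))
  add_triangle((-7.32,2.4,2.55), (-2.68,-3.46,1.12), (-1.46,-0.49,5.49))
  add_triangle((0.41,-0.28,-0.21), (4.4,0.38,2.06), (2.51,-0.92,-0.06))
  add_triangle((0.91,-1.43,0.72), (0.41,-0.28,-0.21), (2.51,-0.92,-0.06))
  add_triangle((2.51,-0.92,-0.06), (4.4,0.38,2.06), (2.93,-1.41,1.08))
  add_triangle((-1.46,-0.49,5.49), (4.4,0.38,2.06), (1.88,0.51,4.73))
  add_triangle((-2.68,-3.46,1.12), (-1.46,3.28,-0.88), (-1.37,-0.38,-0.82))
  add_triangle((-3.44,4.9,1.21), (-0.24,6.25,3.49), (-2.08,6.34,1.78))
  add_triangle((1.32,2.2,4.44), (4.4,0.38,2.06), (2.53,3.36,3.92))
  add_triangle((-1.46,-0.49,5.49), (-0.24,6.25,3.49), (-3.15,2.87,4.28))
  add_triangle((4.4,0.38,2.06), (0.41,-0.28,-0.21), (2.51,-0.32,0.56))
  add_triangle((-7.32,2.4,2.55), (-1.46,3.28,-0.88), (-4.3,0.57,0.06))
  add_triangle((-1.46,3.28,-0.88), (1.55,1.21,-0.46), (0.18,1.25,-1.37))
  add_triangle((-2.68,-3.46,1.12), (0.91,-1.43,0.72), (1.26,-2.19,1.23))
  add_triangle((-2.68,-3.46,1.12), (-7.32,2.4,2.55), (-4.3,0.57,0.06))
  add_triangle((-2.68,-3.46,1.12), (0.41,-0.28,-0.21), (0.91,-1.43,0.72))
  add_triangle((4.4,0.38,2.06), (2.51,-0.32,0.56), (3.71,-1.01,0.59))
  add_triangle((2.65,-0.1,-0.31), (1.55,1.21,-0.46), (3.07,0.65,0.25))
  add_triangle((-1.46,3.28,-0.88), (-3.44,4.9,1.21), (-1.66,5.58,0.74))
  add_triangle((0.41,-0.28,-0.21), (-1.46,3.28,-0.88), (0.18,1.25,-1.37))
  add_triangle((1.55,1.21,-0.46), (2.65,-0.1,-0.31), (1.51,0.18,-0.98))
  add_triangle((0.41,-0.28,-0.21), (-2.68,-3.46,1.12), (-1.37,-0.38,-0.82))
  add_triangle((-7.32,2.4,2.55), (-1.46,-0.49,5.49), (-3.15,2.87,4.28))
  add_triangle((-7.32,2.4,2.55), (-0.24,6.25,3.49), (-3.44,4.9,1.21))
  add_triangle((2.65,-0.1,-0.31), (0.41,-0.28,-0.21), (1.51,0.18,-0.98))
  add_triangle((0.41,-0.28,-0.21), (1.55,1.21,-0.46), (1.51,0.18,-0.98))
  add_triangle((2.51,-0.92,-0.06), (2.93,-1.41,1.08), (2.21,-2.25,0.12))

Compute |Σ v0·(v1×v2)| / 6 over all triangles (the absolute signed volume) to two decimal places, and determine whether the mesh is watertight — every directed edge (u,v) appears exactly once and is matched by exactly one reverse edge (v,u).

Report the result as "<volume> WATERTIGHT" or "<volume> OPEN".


Per-triangle v0·(v1×v2)/6:
  t1: +2.8066
  t2: +13.9828
  t3: +0.2126
  t4: +5.9053
  t5: +0.0672
  t6: +8.3240
  t7: +4.2803
  t8: +16.3272
  t9: -0.3675
  t10: +0.7819
  t11: +0.1159
  t12: +6.1009
  t13: +4.9148
  t14: +0.7240
  t15: +0.2294
  t16: +6.4301
  t17: +0.6813
  t18: -0.2261
  t19: +5.3214
  t20: +1.6304
  t21: +0.6024
  t22: +2.4878
  t23: +1.8943
  t24: +0.3837
  t25: +1.3916
  t26: +0.5593
  t27: +13.3793
  t28: +1.2363
  t29: +26.1472
  t30: +0.0494
  t31: +0.1321
  t32: +1.2631
  t33: +2.6012
  t34: +2.2882
  t35: +3.0429
  t36: +4.6204
  t37: +14.1259
  t38: -0.0159
  t39: +6.3371
  t40: +1.1268
  t41: +0.1680
  t42: +7.8023
  t43: +0.4427
  t44: -0.1487
  t45: +0.4355
  t46: +2.6765
  t47: -0.0466
  t48: +0.4209
  t49: +0.5274
  t50: +14.9266
  t51: +15.5886
  t52: +0.1108
  t53: -0.0597
  t54: +0.6685
Σ = +205.4083 → |volume| = 205.41

Directed edges: 162 total, each appears once with its reverse present → watertight.

205.41 WATERTIGHT


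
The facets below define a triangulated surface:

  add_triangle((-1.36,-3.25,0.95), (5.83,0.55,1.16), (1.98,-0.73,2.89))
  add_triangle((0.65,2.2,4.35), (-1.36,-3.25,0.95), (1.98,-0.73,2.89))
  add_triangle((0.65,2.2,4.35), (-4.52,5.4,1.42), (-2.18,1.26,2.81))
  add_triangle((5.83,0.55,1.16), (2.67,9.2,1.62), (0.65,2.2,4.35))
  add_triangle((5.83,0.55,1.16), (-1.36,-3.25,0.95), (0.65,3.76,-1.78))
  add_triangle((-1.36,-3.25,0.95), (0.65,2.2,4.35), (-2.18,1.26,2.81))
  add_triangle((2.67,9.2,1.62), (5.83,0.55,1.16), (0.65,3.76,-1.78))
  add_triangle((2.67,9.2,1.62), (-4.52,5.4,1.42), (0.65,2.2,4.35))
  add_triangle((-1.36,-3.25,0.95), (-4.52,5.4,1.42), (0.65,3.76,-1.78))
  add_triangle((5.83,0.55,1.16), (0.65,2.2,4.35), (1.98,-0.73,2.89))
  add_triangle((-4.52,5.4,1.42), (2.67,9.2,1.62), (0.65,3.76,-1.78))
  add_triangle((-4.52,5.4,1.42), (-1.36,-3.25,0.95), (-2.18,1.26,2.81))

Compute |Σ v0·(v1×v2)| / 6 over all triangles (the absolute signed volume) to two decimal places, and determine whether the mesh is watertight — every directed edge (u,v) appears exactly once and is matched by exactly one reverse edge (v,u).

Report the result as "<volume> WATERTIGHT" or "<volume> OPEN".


Per-triangle v0·(v1×v2)/6:
  t1: +6.4838
  t2: +6.5736
  t3: +9.3778
  t4: +34.4344
  t5: +1.4048
  t6: +6.8561
  t7: +20.5137
  t8: +36.9940
  t9: +4.0004
  t10: +8.9468
  t11: +23.1110
  t12: +7.2748
Σ = +165.9711 → |volume| = 165.97

Directed edges: 36 total, each appears once with its reverse present → watertight.

165.97 WATERTIGHT
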